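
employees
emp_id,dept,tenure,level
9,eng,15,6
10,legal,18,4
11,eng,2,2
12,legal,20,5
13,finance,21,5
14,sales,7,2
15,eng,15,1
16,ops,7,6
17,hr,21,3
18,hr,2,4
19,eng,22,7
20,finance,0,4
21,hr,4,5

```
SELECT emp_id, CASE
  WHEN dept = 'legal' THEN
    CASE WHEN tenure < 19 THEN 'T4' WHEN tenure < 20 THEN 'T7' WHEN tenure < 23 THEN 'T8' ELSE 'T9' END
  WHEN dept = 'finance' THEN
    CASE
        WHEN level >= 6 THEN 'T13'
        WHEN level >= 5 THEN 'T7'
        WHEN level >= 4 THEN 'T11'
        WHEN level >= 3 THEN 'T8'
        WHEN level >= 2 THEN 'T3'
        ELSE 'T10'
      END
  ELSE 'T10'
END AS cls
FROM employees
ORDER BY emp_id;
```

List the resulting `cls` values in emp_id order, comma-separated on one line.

emp_id=9: dept='eng' → outer ELSE → T10
emp_id=10: dept='legal' → inner[tenure < 19] → T4
emp_id=11: dept='eng' → outer ELSE → T10
emp_id=12: dept='legal' → inner[tenure < 23] → T8
emp_id=13: dept='finance' → inner[level >= 5] → T7
emp_id=14: dept='sales' → outer ELSE → T10
emp_id=15: dept='eng' → outer ELSE → T10
emp_id=16: dept='ops' → outer ELSE → T10
emp_id=17: dept='hr' → outer ELSE → T10
emp_id=18: dept='hr' → outer ELSE → T10
emp_id=19: dept='eng' → outer ELSE → T10
emp_id=20: dept='finance' → inner[level >= 4] → T11
emp_id=21: dept='hr' → outer ELSE → T10

T10, T4, T10, T8, T7, T10, T10, T10, T10, T10, T10, T11, T10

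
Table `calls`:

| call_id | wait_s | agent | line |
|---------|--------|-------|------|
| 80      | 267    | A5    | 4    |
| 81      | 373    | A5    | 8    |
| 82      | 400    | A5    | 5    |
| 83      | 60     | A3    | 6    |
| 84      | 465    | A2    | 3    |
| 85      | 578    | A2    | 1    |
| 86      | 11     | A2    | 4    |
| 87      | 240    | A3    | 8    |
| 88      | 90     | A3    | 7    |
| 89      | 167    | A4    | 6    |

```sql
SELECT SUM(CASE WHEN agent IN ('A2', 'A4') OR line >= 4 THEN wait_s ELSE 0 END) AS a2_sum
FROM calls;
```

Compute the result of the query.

call_id=80: ✓ → 267
call_id=81: ✓ → 373
call_id=82: ✓ → 400
call_id=83: ✓ → 60
call_id=84: ✓ → 465
call_id=85: ✓ → 578
call_id=86: ✓ → 11
call_id=87: ✓ → 240
call_id=88: ✓ → 90
call_id=89: ✓ → 167
a2_sum = 267 + 373 + 400 + 60 + 465 + 578 + 11 + 240 + 90 + 167 = 2651

2651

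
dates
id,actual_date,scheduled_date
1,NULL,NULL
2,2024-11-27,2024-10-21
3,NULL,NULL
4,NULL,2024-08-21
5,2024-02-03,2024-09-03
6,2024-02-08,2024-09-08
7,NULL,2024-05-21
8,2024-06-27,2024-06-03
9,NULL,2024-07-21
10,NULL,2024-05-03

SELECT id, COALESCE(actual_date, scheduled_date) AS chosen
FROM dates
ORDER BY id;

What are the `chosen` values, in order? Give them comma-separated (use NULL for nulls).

id=1: actual_date=NULL, scheduled_date=NULL (all NULL) → NULL
id=2: actual_date=2024-11-27 → 2024-11-27
id=3: actual_date=NULL, scheduled_date=NULL (all NULL) → NULL
id=4: actual_date=NULL, scheduled_date=2024-08-21 → 2024-08-21
id=5: actual_date=2024-02-03 → 2024-02-03
id=6: actual_date=2024-02-08 → 2024-02-08
id=7: actual_date=NULL, scheduled_date=2024-05-21 → 2024-05-21
id=8: actual_date=2024-06-27 → 2024-06-27
id=9: actual_date=NULL, scheduled_date=2024-07-21 → 2024-07-21
id=10: actual_date=NULL, scheduled_date=2024-05-03 → 2024-05-03

NULL, 2024-11-27, NULL, 2024-08-21, 2024-02-03, 2024-02-08, 2024-05-21, 2024-06-27, 2024-07-21, 2024-05-03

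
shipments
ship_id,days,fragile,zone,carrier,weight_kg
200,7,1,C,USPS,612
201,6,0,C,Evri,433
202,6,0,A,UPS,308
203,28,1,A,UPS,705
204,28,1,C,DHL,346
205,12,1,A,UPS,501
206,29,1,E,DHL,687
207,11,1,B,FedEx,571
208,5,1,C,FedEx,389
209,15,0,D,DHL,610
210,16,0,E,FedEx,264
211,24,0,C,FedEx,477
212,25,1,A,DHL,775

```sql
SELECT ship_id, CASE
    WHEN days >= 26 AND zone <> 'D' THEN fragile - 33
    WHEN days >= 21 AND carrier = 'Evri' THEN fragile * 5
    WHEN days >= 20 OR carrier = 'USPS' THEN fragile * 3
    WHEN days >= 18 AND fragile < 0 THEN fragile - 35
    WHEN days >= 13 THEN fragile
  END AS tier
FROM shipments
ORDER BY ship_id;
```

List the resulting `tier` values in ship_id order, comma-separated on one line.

ship_id=200: days >= 20 OR carrier = 'USPS' → 3
ship_id=201: (no match → NULL) → NULL
ship_id=202: (no match → NULL) → NULL
ship_id=203: days >= 26 AND zone <> 'D' → -32
ship_id=204: days >= 26 AND zone <> 'D' → -32
ship_id=205: (no match → NULL) → NULL
ship_id=206: days >= 26 AND zone <> 'D' → -32
ship_id=207: (no match → NULL) → NULL
ship_id=208: (no match → NULL) → NULL
ship_id=209: days >= 13 → 0
ship_id=210: days >= 13 → 0
ship_id=211: days >= 20 OR carrier = 'USPS' → 0
ship_id=212: days >= 20 OR carrier = 'USPS' → 3

3, NULL, NULL, -32, -32, NULL, -32, NULL, NULL, 0, 0, 0, 3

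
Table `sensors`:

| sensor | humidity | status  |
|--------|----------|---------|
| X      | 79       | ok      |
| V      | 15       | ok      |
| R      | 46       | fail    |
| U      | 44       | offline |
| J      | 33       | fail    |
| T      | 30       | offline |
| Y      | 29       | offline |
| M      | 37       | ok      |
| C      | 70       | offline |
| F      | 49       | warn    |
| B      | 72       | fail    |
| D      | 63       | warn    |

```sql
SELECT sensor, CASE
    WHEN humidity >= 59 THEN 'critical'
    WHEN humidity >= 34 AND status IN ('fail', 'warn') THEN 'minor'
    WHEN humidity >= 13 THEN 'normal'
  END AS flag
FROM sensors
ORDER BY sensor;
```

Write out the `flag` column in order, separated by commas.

critical, critical, critical, minor, normal, normal, minor, normal, normal, normal, critical, normal

sensor=B: humidity >= 59 → critical
sensor=C: humidity >= 59 → critical
sensor=D: humidity >= 59 → critical
sensor=F: humidity >= 34 AND status IN ('fail', 'warn') → minor
sensor=J: humidity >= 13 → normal
sensor=M: humidity >= 13 → normal
sensor=R: humidity >= 34 AND status IN ('fail', 'warn') → minor
sensor=T: humidity >= 13 → normal
sensor=U: humidity >= 13 → normal
sensor=V: humidity >= 13 → normal
sensor=X: humidity >= 59 → critical
sensor=Y: humidity >= 13 → normal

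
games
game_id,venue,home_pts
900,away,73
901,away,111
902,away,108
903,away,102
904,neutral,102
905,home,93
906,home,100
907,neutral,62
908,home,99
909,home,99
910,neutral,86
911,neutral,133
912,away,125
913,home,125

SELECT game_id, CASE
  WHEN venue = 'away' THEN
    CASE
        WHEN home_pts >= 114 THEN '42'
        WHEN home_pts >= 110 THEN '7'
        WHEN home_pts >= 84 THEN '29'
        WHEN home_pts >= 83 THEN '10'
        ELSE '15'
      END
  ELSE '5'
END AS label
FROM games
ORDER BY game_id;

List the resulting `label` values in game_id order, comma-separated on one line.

game_id=900: venue='away' → inner[ELSE] → 15
game_id=901: venue='away' → inner[home_pts >= 110] → 7
game_id=902: venue='away' → inner[home_pts >= 84] → 29
game_id=903: venue='away' → inner[home_pts >= 84] → 29
game_id=904: venue='neutral' → outer ELSE → 5
game_id=905: venue='home' → outer ELSE → 5
game_id=906: venue='home' → outer ELSE → 5
game_id=907: venue='neutral' → outer ELSE → 5
game_id=908: venue='home' → outer ELSE → 5
game_id=909: venue='home' → outer ELSE → 5
game_id=910: venue='neutral' → outer ELSE → 5
game_id=911: venue='neutral' → outer ELSE → 5
game_id=912: venue='away' → inner[home_pts >= 114] → 42
game_id=913: venue='home' → outer ELSE → 5

15, 7, 29, 29, 5, 5, 5, 5, 5, 5, 5, 5, 42, 5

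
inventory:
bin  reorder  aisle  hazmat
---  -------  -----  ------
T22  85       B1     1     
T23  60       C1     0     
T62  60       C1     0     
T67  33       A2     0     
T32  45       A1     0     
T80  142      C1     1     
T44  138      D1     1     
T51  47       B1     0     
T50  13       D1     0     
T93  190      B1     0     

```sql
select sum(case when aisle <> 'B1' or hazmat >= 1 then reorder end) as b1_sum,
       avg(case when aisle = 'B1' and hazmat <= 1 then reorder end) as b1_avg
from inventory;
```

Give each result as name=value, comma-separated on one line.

[b1_sum: aisle <> 'B1' or hazmat >= 1]
bin=T22: ✓ → 85
bin=T23: ✓ → 60
bin=T62: ✓ → 60
bin=T67: ✓ → 33
bin=T32: ✓ → 45
bin=T80: ✓ → 142
bin=T44: ✓ → 138
bin=T51: ✗
bin=T50: ✓ → 13
bin=T93: ✗
b1_sum = 85 + 60 + 60 + 33 + 45 + 142 + 138 + 13 = 576
—
[b1_avg: aisle = 'B1' and hazmat <= 1]
bin=T22: ✓ → 85
bin=T23: ✗
bin=T62: ✗
bin=T67: ✗
bin=T32: ✗
bin=T80: ✗
bin=T44: ✗
bin=T51: ✓ → 47
bin=T50: ✗
bin=T93: ✓ → 190
b1_avg = (85 + 47 + 190) / 3 = 107.3333333333

b1_sum=576, b1_avg=107.3333333333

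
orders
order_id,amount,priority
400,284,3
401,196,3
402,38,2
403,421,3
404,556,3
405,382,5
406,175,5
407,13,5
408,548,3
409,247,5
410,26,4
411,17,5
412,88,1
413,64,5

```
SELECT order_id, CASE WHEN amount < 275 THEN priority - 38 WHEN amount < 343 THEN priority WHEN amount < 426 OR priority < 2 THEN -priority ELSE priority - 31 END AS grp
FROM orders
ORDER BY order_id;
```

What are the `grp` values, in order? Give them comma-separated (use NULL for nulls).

order_id=400: amount < 343 → 3
order_id=401: amount < 275 → -35
order_id=402: amount < 275 → -36
order_id=403: amount < 426 OR priority < 2 → -3
order_id=404: ELSE → -28
order_id=405: amount < 426 OR priority < 2 → -5
order_id=406: amount < 275 → -33
order_id=407: amount < 275 → -33
order_id=408: ELSE → -28
order_id=409: amount < 275 → -33
order_id=410: amount < 275 → -34
order_id=411: amount < 275 → -33
order_id=412: amount < 275 → -37
order_id=413: amount < 275 → -33

3, -35, -36, -3, -28, -5, -33, -33, -28, -33, -34, -33, -37, -33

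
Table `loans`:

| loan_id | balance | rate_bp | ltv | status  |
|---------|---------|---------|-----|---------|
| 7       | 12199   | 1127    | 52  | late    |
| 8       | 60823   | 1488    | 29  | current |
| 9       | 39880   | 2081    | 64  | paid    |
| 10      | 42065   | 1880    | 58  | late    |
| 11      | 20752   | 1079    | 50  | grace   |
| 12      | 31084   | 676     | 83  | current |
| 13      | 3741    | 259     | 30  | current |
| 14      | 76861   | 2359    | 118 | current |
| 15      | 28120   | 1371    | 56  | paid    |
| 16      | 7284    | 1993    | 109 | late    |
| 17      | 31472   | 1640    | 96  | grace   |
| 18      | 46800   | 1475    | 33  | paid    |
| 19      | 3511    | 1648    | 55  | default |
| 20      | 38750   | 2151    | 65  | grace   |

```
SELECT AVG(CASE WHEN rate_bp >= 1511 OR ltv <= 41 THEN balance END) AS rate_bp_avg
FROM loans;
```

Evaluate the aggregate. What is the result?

loan_id=7: ✗
loan_id=8: ✓ → 60823
loan_id=9: ✓ → 39880
loan_id=10: ✓ → 42065
loan_id=11: ✗
loan_id=12: ✗
loan_id=13: ✓ → 3741
loan_id=14: ✓ → 76861
loan_id=15: ✗
loan_id=16: ✓ → 7284
loan_id=17: ✓ → 31472
loan_id=18: ✓ → 46800
loan_id=19: ✓ → 3511
loan_id=20: ✓ → 38750
rate_bp_avg = (60823 + 39880 + 42065 + 3741 + 76861 + 7284 + 31472 + 46800 + 3511 + 38750) / 10 = 35118.7

35118.7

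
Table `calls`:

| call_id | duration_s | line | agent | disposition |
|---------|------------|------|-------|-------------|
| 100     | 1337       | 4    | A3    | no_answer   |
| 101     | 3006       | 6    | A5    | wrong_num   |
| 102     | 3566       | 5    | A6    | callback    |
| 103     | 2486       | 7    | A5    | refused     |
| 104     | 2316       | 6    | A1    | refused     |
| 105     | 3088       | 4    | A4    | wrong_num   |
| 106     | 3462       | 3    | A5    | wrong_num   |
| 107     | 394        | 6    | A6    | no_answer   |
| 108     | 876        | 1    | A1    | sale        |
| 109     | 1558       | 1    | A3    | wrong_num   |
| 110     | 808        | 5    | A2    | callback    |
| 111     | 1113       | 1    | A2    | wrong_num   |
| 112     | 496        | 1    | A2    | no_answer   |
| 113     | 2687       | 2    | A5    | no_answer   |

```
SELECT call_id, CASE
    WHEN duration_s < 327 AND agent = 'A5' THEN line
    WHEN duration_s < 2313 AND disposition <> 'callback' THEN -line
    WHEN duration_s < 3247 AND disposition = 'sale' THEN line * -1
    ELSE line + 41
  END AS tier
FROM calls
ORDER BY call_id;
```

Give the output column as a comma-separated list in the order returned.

-4, 47, 46, 48, 47, 45, 44, -6, -1, -1, 46, -1, -1, 43

call_id=100: duration_s < 2313 AND disposition <> 'callback' → -4
call_id=101: ELSE → 47
call_id=102: ELSE → 46
call_id=103: ELSE → 48
call_id=104: ELSE → 47
call_id=105: ELSE → 45
call_id=106: ELSE → 44
call_id=107: duration_s < 2313 AND disposition <> 'callback' → -6
call_id=108: duration_s < 2313 AND disposition <> 'callback' → -1
call_id=109: duration_s < 2313 AND disposition <> 'callback' → -1
call_id=110: ELSE → 46
call_id=111: duration_s < 2313 AND disposition <> 'callback' → -1
call_id=112: duration_s < 2313 AND disposition <> 'callback' → -1
call_id=113: ELSE → 43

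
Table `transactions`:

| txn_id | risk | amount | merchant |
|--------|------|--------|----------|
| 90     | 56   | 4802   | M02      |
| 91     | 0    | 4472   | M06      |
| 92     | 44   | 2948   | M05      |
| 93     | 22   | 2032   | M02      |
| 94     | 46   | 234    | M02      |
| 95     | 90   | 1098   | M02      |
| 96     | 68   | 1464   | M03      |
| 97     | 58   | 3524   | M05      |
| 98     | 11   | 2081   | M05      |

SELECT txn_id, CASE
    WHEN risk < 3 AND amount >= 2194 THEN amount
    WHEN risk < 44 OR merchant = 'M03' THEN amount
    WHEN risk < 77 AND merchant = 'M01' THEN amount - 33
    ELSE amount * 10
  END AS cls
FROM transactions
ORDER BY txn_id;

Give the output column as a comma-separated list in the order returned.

txn_id=90: ELSE → 48020
txn_id=91: risk < 3 AND amount >= 2194 → 4472
txn_id=92: ELSE → 29480
txn_id=93: risk < 44 OR merchant = 'M03' → 2032
txn_id=94: ELSE → 2340
txn_id=95: ELSE → 10980
txn_id=96: risk < 44 OR merchant = 'M03' → 1464
txn_id=97: ELSE → 35240
txn_id=98: risk < 44 OR merchant = 'M03' → 2081

48020, 4472, 29480, 2032, 2340, 10980, 1464, 35240, 2081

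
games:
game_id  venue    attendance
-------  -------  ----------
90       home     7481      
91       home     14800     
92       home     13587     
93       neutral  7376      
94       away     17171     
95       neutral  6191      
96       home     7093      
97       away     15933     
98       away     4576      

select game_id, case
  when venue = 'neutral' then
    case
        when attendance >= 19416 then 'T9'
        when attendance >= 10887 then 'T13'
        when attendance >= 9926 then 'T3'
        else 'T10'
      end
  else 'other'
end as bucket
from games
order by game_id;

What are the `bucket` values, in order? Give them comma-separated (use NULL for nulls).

other, other, other, T10, other, T10, other, other, other

game_id=90: venue='home' → outer ELSE → other
game_id=91: venue='home' → outer ELSE → other
game_id=92: venue='home' → outer ELSE → other
game_id=93: venue='neutral' → inner[ELSE] → T10
game_id=94: venue='away' → outer ELSE → other
game_id=95: venue='neutral' → inner[ELSE] → T10
game_id=96: venue='home' → outer ELSE → other
game_id=97: venue='away' → outer ELSE → other
game_id=98: venue='away' → outer ELSE → other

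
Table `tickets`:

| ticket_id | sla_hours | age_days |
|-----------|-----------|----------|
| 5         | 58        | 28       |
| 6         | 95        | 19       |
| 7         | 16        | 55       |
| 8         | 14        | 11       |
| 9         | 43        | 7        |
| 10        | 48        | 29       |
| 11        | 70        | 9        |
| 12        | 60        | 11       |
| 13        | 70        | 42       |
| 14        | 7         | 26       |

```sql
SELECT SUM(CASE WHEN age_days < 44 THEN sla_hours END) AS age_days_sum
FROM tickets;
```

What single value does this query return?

ticket_id=5: ✓ → 58
ticket_id=6: ✓ → 95
ticket_id=7: ✗
ticket_id=8: ✓ → 14
ticket_id=9: ✓ → 43
ticket_id=10: ✓ → 48
ticket_id=11: ✓ → 70
ticket_id=12: ✓ → 60
ticket_id=13: ✓ → 70
ticket_id=14: ✓ → 7
age_days_sum = 58 + 95 + 14 + 43 + 48 + 70 + 60 + 70 + 7 = 465

465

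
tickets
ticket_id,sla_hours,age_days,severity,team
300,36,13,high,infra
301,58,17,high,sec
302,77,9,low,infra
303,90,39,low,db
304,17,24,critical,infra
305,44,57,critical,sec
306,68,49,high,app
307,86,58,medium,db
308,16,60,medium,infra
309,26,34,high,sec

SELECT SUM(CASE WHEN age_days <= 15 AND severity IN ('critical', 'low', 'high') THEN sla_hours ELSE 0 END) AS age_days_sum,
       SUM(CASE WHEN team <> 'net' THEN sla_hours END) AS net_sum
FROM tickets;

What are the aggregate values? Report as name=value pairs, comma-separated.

[age_days_sum: age_days <= 15 AND severity IN ('critical', 'low', 'high')]
ticket_id=300: ✓ → 36
ticket_id=301: ✗
ticket_id=302: ✓ → 77
ticket_id=303: ✗
ticket_id=304: ✗
ticket_id=305: ✗
ticket_id=306: ✗
ticket_id=307: ✗
ticket_id=308: ✗
ticket_id=309: ✗
age_days_sum = 36 + 77 = 113
—
[net_sum: team <> 'net']
ticket_id=300: ✓ → 36
ticket_id=301: ✓ → 58
ticket_id=302: ✓ → 77
ticket_id=303: ✓ → 90
ticket_id=304: ✓ → 17
ticket_id=305: ✓ → 44
ticket_id=306: ✓ → 68
ticket_id=307: ✓ → 86
ticket_id=308: ✓ → 16
ticket_id=309: ✓ → 26
net_sum = 36 + 58 + 77 + 90 + 17 + 44 + 68 + 86 + 16 + 26 = 518

age_days_sum=113, net_sum=518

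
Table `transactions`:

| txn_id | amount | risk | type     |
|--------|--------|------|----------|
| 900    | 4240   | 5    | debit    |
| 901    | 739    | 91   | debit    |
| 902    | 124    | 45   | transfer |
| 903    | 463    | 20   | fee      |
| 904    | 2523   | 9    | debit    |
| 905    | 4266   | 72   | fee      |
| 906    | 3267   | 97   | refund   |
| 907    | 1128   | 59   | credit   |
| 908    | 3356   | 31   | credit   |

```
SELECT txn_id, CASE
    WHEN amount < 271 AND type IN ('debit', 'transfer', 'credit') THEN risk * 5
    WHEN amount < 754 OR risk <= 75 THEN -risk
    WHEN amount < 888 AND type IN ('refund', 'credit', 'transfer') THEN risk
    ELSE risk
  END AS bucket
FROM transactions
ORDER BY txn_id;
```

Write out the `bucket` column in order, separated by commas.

-5, -91, 225, -20, -9, -72, 97, -59, -31

txn_id=900: amount < 754 OR risk <= 75 → -5
txn_id=901: amount < 754 OR risk <= 75 → -91
txn_id=902: amount < 271 AND type IN ('debit', 'transfer', 'credit') → 225
txn_id=903: amount < 754 OR risk <= 75 → -20
txn_id=904: amount < 754 OR risk <= 75 → -9
txn_id=905: amount < 754 OR risk <= 75 → -72
txn_id=906: ELSE → 97
txn_id=907: amount < 754 OR risk <= 75 → -59
txn_id=908: amount < 754 OR risk <= 75 → -31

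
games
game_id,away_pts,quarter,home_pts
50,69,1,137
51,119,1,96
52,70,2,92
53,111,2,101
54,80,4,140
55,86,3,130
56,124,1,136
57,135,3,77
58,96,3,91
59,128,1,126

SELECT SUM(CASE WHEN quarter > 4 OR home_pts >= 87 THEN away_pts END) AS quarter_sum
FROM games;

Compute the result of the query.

game_id=50: ✓ → 69
game_id=51: ✓ → 119
game_id=52: ✓ → 70
game_id=53: ✓ → 111
game_id=54: ✓ → 80
game_id=55: ✓ → 86
game_id=56: ✓ → 124
game_id=57: ✗
game_id=58: ✓ → 96
game_id=59: ✓ → 128
quarter_sum = 69 + 119 + 70 + 111 + 80 + 86 + 124 + 96 + 128 = 883

883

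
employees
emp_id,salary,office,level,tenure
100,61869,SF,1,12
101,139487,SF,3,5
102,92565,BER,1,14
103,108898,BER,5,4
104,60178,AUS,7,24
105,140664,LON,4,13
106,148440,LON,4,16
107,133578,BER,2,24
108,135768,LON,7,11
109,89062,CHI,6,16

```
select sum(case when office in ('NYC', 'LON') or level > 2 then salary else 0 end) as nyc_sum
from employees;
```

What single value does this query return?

822497

emp_id=100: ✗
emp_id=101: ✓ → 139487
emp_id=102: ✗
emp_id=103: ✓ → 108898
emp_id=104: ✓ → 60178
emp_id=105: ✓ → 140664
emp_id=106: ✓ → 148440
emp_id=107: ✗
emp_id=108: ✓ → 135768
emp_id=109: ✓ → 89062
nyc_sum = 139487 + 108898 + 60178 + 140664 + 148440 + 135768 + 89062 = 822497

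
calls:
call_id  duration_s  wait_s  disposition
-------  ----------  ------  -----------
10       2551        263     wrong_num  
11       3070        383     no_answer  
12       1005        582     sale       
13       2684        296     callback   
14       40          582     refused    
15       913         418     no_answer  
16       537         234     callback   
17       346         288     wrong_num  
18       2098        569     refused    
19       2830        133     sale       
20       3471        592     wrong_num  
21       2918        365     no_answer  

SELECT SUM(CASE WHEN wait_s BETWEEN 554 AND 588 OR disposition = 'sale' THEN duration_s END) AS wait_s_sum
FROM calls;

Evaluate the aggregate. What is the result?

call_id=10: ✗
call_id=11: ✗
call_id=12: ✓ → 1005
call_id=13: ✗
call_id=14: ✓ → 40
call_id=15: ✗
call_id=16: ✗
call_id=17: ✗
call_id=18: ✓ → 2098
call_id=19: ✓ → 2830
call_id=20: ✗
call_id=21: ✗
wait_s_sum = 1005 + 40 + 2098 + 2830 = 5973

5973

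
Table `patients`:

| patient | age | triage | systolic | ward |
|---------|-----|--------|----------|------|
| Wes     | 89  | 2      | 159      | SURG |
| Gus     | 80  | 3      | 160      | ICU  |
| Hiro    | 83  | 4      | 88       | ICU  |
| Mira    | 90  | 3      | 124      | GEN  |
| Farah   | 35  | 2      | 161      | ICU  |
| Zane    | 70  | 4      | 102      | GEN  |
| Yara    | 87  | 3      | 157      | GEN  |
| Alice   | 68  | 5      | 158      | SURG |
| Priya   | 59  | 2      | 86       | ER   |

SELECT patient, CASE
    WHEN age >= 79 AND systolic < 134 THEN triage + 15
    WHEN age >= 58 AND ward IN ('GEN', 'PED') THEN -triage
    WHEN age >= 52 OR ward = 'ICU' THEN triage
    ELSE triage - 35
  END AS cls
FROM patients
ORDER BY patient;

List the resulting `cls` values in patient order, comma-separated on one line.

patient=Alice: age >= 52 OR ward = 'ICU' → 5
patient=Farah: age >= 52 OR ward = 'ICU' → 2
patient=Gus: age >= 52 OR ward = 'ICU' → 3
patient=Hiro: age >= 79 AND systolic < 134 → 19
patient=Mira: age >= 79 AND systolic < 134 → 18
patient=Priya: age >= 52 OR ward = 'ICU' → 2
patient=Wes: age >= 52 OR ward = 'ICU' → 2
patient=Yara: age >= 58 AND ward IN ('GEN', 'PED') → -3
patient=Zane: age >= 58 AND ward IN ('GEN', 'PED') → -4

5, 2, 3, 19, 18, 2, 2, -3, -4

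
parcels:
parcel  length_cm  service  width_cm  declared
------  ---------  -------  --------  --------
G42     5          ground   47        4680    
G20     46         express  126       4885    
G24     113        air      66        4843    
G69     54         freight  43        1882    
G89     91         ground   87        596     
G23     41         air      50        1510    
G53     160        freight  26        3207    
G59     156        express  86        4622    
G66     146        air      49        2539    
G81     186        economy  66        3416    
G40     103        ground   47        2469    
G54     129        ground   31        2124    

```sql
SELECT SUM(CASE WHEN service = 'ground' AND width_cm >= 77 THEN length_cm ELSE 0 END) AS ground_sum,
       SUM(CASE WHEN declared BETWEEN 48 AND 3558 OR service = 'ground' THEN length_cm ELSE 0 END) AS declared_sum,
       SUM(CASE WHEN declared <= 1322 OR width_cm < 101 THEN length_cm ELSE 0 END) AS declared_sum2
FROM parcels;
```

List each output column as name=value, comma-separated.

ground_sum=91, declared_sum=915, declared_sum2=1184

[ground_sum: service = 'ground' AND width_cm >= 77]
parcel=G42: ✗
parcel=G20: ✗
parcel=G24: ✗
parcel=G69: ✗
parcel=G89: ✓ → 91
parcel=G23: ✗
parcel=G53: ✗
parcel=G59: ✗
parcel=G66: ✗
parcel=G81: ✗
parcel=G40: ✗
parcel=G54: ✗
ground_sum = 91
—
[declared_sum: declared BETWEEN 48 AND 3558 OR service = 'ground']
parcel=G42: ✓ → 5
parcel=G20: ✗
parcel=G24: ✗
parcel=G69: ✓ → 54
parcel=G89: ✓ → 91
parcel=G23: ✓ → 41
parcel=G53: ✓ → 160
parcel=G59: ✗
parcel=G66: ✓ → 146
parcel=G81: ✓ → 186
parcel=G40: ✓ → 103
parcel=G54: ✓ → 129
declared_sum = 5 + 54 + 91 + 41 + 160 + 146 + 186 + 103 + 129 = 915
—
[declared_sum2: declared <= 1322 OR width_cm < 101]
parcel=G42: ✓ → 5
parcel=G20: ✗
parcel=G24: ✓ → 113
parcel=G69: ✓ → 54
parcel=G89: ✓ → 91
parcel=G23: ✓ → 41
parcel=G53: ✓ → 160
parcel=G59: ✓ → 156
parcel=G66: ✓ → 146
parcel=G81: ✓ → 186
parcel=G40: ✓ → 103
parcel=G54: ✓ → 129
declared_sum2 = 5 + 113 + 54 + 91 + 41 + 160 + 156 + 146 + 186 + 103 + 129 = 1184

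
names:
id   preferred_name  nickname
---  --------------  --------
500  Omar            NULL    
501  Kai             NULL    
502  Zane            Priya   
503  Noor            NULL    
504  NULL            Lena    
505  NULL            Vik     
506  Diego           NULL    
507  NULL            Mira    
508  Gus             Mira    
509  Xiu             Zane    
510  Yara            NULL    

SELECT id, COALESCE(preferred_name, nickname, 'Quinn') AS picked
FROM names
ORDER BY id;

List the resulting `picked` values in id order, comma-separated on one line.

Omar, Kai, Zane, Noor, Lena, Vik, Diego, Mira, Gus, Xiu, Yara

id=500: preferred_name=Omar → Omar
id=501: preferred_name=Kai → Kai
id=502: preferred_name=Zane → Zane
id=503: preferred_name=Noor → Noor
id=504: preferred_name=NULL, nickname=Lena → Lena
id=505: preferred_name=NULL, nickname=Vik → Vik
id=506: preferred_name=Diego → Diego
id=507: preferred_name=NULL, nickname=Mira → Mira
id=508: preferred_name=Gus → Gus
id=509: preferred_name=Xiu → Xiu
id=510: preferred_name=Yara → Yara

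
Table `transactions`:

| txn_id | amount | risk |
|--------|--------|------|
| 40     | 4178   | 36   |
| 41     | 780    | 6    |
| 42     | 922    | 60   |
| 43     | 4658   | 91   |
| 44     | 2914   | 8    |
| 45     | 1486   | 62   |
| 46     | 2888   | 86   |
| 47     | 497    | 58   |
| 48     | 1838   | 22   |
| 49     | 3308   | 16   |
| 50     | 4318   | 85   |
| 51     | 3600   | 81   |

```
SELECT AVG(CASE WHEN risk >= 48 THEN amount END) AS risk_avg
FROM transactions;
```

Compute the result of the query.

2624.1428571429

txn_id=40: ✗
txn_id=41: ✗
txn_id=42: ✓ → 922
txn_id=43: ✓ → 4658
txn_id=44: ✗
txn_id=45: ✓ → 1486
txn_id=46: ✓ → 2888
txn_id=47: ✓ → 497
txn_id=48: ✗
txn_id=49: ✗
txn_id=50: ✓ → 4318
txn_id=51: ✓ → 3600
risk_avg = (922 + 4658 + 1486 + 2888 + 497 + 4318 + 3600) / 7 = 2624.1428571429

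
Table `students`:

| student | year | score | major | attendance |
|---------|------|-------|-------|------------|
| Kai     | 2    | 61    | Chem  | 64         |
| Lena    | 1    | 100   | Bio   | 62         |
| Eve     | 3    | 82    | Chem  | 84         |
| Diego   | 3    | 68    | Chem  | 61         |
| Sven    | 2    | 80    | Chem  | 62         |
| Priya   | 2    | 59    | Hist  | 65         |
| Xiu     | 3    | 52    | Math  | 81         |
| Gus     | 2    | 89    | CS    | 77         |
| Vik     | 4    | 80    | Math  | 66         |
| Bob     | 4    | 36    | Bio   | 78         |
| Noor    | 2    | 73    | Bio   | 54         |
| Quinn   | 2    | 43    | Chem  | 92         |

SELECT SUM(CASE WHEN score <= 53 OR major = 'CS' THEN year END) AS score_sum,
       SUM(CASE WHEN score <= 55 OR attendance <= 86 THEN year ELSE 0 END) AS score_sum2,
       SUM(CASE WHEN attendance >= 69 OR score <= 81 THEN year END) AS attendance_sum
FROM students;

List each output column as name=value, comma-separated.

[score_sum: score <= 53 OR major = 'CS']
student=Kai: ✗
student=Lena: ✗
student=Eve: ✗
student=Diego: ✗
student=Sven: ✗
student=Priya: ✗
student=Xiu: ✓ → 3
student=Gus: ✓ → 2
student=Vik: ✗
student=Bob: ✓ → 4
student=Noor: ✗
student=Quinn: ✓ → 2
score_sum = 3 + 2 + 4 + 2 = 11
—
[score_sum2: score <= 55 OR attendance <= 86]
student=Kai: ✓ → 2
student=Lena: ✓ → 1
student=Eve: ✓ → 3
student=Diego: ✓ → 3
student=Sven: ✓ → 2
student=Priya: ✓ → 2
student=Xiu: ✓ → 3
student=Gus: ✓ → 2
student=Vik: ✓ → 4
student=Bob: ✓ → 4
student=Noor: ✓ → 2
student=Quinn: ✓ → 2
score_sum2 = 2 + 1 + 3 + 3 + 2 + 2 + 3 + 2 + 4 + 4 + 2 + 2 = 30
—
[attendance_sum: attendance >= 69 OR score <= 81]
student=Kai: ✓ → 2
student=Lena: ✗
student=Eve: ✓ → 3
student=Diego: ✓ → 3
student=Sven: ✓ → 2
student=Priya: ✓ → 2
student=Xiu: ✓ → 3
student=Gus: ✓ → 2
student=Vik: ✓ → 4
student=Bob: ✓ → 4
student=Noor: ✓ → 2
student=Quinn: ✓ → 2
attendance_sum = 2 + 3 + 3 + 2 + 2 + 3 + 2 + 4 + 4 + 2 + 2 = 29

score_sum=11, score_sum2=30, attendance_sum=29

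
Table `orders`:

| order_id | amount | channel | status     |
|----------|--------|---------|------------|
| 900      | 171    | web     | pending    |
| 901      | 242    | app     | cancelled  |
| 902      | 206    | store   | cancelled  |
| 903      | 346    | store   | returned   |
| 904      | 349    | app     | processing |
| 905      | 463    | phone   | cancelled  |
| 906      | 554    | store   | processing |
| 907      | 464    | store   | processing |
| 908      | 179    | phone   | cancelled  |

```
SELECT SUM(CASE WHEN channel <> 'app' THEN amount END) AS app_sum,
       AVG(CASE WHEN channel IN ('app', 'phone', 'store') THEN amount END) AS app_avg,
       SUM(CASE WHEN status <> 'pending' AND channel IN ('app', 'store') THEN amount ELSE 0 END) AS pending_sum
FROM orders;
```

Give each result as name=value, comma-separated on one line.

app_sum=2383, app_avg=350.375, pending_sum=2161

[app_sum: channel <> 'app']
order_id=900: ✓ → 171
order_id=901: ✗
order_id=902: ✓ → 206
order_id=903: ✓ → 346
order_id=904: ✗
order_id=905: ✓ → 463
order_id=906: ✓ → 554
order_id=907: ✓ → 464
order_id=908: ✓ → 179
app_sum = 171 + 206 + 346 + 463 + 554 + 464 + 179 = 2383
—
[app_avg: channel IN ('app', 'phone', 'store')]
order_id=900: ✗
order_id=901: ✓ → 242
order_id=902: ✓ → 206
order_id=903: ✓ → 346
order_id=904: ✓ → 349
order_id=905: ✓ → 463
order_id=906: ✓ → 554
order_id=907: ✓ → 464
order_id=908: ✓ → 179
app_avg = (242 + 206 + 346 + 349 + 463 + 554 + 464 + 179) / 8 = 350.375
—
[pending_sum: status <> 'pending' AND channel IN ('app', 'store')]
order_id=900: ✗
order_id=901: ✓ → 242
order_id=902: ✓ → 206
order_id=903: ✓ → 346
order_id=904: ✓ → 349
order_id=905: ✗
order_id=906: ✓ → 554
order_id=907: ✓ → 464
order_id=908: ✗
pending_sum = 242 + 206 + 346 + 349 + 554 + 464 = 2161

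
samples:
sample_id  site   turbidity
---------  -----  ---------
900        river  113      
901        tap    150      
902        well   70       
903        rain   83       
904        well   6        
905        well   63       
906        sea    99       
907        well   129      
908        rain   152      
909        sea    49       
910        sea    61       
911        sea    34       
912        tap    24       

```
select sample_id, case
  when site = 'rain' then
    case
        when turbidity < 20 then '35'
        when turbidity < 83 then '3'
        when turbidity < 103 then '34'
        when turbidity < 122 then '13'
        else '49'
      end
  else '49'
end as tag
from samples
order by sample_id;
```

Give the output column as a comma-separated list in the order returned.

sample_id=900: site='river' → outer ELSE → 49
sample_id=901: site='tap' → outer ELSE → 49
sample_id=902: site='well' → outer ELSE → 49
sample_id=903: site='rain' → inner[turbidity < 103] → 34
sample_id=904: site='well' → outer ELSE → 49
sample_id=905: site='well' → outer ELSE → 49
sample_id=906: site='sea' → outer ELSE → 49
sample_id=907: site='well' → outer ELSE → 49
sample_id=908: site='rain' → inner[ELSE] → 49
sample_id=909: site='sea' → outer ELSE → 49
sample_id=910: site='sea' → outer ELSE → 49
sample_id=911: site='sea' → outer ELSE → 49
sample_id=912: site='tap' → outer ELSE → 49

49, 49, 49, 34, 49, 49, 49, 49, 49, 49, 49, 49, 49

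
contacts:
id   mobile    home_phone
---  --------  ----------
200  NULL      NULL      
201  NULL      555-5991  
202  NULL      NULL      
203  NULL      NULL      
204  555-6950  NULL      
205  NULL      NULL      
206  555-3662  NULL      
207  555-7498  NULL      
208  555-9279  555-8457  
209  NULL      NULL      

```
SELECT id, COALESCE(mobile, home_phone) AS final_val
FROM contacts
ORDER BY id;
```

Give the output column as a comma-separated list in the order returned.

id=200: mobile=NULL, home_phone=NULL (all NULL) → NULL
id=201: mobile=NULL, home_phone=555-5991 → 555-5991
id=202: mobile=NULL, home_phone=NULL (all NULL) → NULL
id=203: mobile=NULL, home_phone=NULL (all NULL) → NULL
id=204: mobile=555-6950 → 555-6950
id=205: mobile=NULL, home_phone=NULL (all NULL) → NULL
id=206: mobile=555-3662 → 555-3662
id=207: mobile=555-7498 → 555-7498
id=208: mobile=555-9279 → 555-9279
id=209: mobile=NULL, home_phone=NULL (all NULL) → NULL

NULL, 555-5991, NULL, NULL, 555-6950, NULL, 555-3662, 555-7498, 555-9279, NULL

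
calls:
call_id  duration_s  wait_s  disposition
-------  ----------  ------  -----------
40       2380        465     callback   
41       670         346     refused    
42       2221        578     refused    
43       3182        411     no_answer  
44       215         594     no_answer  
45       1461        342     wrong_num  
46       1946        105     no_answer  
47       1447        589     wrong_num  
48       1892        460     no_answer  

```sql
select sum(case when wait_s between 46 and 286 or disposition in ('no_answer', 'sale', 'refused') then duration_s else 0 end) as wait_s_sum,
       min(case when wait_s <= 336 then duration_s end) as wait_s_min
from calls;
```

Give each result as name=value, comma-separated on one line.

[wait_s_sum: wait_s between 46 and 286 or disposition in ('no_answer', 'sale', 'refused')]
call_id=40: ✗
call_id=41: ✓ → 670
call_id=42: ✓ → 2221
call_id=43: ✓ → 3182
call_id=44: ✓ → 215
call_id=45: ✗
call_id=46: ✓ → 1946
call_id=47: ✗
call_id=48: ✓ → 1892
wait_s_sum = 670 + 2221 + 3182 + 215 + 1946 + 1892 = 10126
—
[wait_s_min: wait_s <= 336]
call_id=40: ✗
call_id=41: ✗
call_id=42: ✗
call_id=43: ✗
call_id=44: ✗
call_id=45: ✗
call_id=46: ✓ → 1946
call_id=47: ✗
call_id=48: ✗
wait_s_min = MIN(1946) = 1946

wait_s_sum=10126, wait_s_min=1946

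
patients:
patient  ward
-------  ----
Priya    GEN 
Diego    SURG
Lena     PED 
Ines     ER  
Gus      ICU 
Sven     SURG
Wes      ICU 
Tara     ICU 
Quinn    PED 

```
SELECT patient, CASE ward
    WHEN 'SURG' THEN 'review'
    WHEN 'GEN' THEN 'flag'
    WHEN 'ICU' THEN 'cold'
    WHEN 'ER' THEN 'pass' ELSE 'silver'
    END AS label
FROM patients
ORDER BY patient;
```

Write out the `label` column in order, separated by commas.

patient=Diego: ward='SURG' → review
patient=Gus: ward='ICU' → cold
patient=Ines: ward='ER' → pass
patient=Lena: ELSE → silver
patient=Priya: ward='GEN' → flag
patient=Quinn: ELSE → silver
patient=Sven: ward='SURG' → review
patient=Tara: ward='ICU' → cold
patient=Wes: ward='ICU' → cold

review, cold, pass, silver, flag, silver, review, cold, cold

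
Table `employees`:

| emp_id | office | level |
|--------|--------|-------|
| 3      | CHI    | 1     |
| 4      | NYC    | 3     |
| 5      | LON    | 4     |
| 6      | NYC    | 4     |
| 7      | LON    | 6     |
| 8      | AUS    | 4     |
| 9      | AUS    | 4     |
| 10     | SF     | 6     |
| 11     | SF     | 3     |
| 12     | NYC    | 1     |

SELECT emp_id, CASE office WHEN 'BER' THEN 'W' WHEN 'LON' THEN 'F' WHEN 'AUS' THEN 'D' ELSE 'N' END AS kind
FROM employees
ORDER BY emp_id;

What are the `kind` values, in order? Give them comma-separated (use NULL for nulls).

emp_id=3: ELSE → N
emp_id=4: ELSE → N
emp_id=5: office='LON' → F
emp_id=6: ELSE → N
emp_id=7: office='LON' → F
emp_id=8: office='AUS' → D
emp_id=9: office='AUS' → D
emp_id=10: ELSE → N
emp_id=11: ELSE → N
emp_id=12: ELSE → N

N, N, F, N, F, D, D, N, N, N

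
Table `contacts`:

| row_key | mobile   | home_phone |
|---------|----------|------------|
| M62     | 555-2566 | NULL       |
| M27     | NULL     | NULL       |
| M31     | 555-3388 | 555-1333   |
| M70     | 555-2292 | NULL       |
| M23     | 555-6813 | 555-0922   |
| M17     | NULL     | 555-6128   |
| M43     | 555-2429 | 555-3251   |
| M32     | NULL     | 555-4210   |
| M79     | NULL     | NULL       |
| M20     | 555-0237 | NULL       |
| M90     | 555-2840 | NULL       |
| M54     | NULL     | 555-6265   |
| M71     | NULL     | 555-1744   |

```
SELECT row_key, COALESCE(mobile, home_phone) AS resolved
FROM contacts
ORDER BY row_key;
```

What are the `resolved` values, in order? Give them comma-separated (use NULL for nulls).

555-6128, 555-0237, 555-6813, NULL, 555-3388, 555-4210, 555-2429, 555-6265, 555-2566, 555-2292, 555-1744, NULL, 555-2840

row_key=M17: mobile=NULL, home_phone=555-6128 → 555-6128
row_key=M20: mobile=555-0237 → 555-0237
row_key=M23: mobile=555-6813 → 555-6813
row_key=M27: mobile=NULL, home_phone=NULL (all NULL) → NULL
row_key=M31: mobile=555-3388 → 555-3388
row_key=M32: mobile=NULL, home_phone=555-4210 → 555-4210
row_key=M43: mobile=555-2429 → 555-2429
row_key=M54: mobile=NULL, home_phone=555-6265 → 555-6265
row_key=M62: mobile=555-2566 → 555-2566
row_key=M70: mobile=555-2292 → 555-2292
row_key=M71: mobile=NULL, home_phone=555-1744 → 555-1744
row_key=M79: mobile=NULL, home_phone=NULL (all NULL) → NULL
row_key=M90: mobile=555-2840 → 555-2840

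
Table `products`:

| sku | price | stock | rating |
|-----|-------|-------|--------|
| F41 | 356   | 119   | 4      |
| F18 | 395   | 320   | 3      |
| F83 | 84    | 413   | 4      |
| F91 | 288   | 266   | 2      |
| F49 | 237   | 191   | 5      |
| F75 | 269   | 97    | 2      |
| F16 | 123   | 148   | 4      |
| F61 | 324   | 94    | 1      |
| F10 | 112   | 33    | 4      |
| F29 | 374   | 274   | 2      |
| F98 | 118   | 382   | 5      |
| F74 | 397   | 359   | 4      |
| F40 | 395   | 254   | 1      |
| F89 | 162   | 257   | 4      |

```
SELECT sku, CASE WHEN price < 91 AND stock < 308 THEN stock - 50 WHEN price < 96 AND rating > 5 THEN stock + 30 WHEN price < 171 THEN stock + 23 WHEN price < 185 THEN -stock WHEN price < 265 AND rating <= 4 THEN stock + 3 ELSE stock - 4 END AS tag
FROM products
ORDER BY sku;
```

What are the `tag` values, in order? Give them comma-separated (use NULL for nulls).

sku=F10: price < 171 → 56
sku=F16: price < 171 → 171
sku=F18: ELSE → 316
sku=F29: ELSE → 270
sku=F40: ELSE → 250
sku=F41: ELSE → 115
sku=F49: ELSE → 187
sku=F61: ELSE → 90
sku=F74: ELSE → 355
sku=F75: ELSE → 93
sku=F83: price < 171 → 436
sku=F89: price < 171 → 280
sku=F91: ELSE → 262
sku=F98: price < 171 → 405

56, 171, 316, 270, 250, 115, 187, 90, 355, 93, 436, 280, 262, 405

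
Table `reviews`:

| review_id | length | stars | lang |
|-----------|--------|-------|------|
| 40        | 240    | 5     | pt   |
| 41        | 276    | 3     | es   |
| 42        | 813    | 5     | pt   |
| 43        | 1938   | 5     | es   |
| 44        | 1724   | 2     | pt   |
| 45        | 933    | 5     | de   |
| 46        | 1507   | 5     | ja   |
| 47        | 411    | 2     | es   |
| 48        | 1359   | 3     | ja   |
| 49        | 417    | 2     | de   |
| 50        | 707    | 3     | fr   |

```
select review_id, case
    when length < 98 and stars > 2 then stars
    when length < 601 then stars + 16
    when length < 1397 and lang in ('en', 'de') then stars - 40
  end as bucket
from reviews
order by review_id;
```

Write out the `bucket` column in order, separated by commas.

21, 19, NULL, NULL, NULL, -35, NULL, 18, NULL, 18, NULL

review_id=40: length < 601 → 21
review_id=41: length < 601 → 19
review_id=42: (no match → NULL) → NULL
review_id=43: (no match → NULL) → NULL
review_id=44: (no match → NULL) → NULL
review_id=45: length < 1397 and lang in ('en', 'de') → -35
review_id=46: (no match → NULL) → NULL
review_id=47: length < 601 → 18
review_id=48: (no match → NULL) → NULL
review_id=49: length < 601 → 18
review_id=50: (no match → NULL) → NULL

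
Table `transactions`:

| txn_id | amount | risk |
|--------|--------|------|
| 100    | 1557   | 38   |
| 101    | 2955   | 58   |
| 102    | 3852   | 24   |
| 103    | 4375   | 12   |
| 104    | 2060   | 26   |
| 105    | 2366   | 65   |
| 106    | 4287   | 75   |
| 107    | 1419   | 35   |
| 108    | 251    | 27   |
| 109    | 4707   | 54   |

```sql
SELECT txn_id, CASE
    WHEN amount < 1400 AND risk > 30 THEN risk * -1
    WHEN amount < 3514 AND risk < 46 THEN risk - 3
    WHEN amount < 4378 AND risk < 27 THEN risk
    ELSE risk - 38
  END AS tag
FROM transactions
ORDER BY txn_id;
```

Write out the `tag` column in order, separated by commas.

35, 20, 24, 12, 23, 27, 37, 32, 24, 16

txn_id=100: amount < 3514 AND risk < 46 → 35
txn_id=101: ELSE → 20
txn_id=102: amount < 4378 AND risk < 27 → 24
txn_id=103: amount < 4378 AND risk < 27 → 12
txn_id=104: amount < 3514 AND risk < 46 → 23
txn_id=105: ELSE → 27
txn_id=106: ELSE → 37
txn_id=107: amount < 3514 AND risk < 46 → 32
txn_id=108: amount < 3514 AND risk < 46 → 24
txn_id=109: ELSE → 16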